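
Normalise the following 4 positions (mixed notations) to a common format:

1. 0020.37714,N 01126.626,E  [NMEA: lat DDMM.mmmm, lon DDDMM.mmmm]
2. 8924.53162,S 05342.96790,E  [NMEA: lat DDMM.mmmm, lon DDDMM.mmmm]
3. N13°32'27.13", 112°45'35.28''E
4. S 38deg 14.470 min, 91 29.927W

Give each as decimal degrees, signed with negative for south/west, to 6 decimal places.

1. 0.339619, 11.443767
2. -89.408860, 53.716132
3. 13.540869, 112.759800
4. -38.241167, -91.498783

Point 1:
  φ: split at 2 digits → 00° and 20.37714′; 0 + 20.37714/60 = 0.3396190
  N → positive
  λ: degrees = first 3 digits = 11, minutes = 26.626; 11 + 26.626/60 = 11.4437667
  E → positive
Point 2:
  φ: degrees = first 2 digits = 89, minutes = 24.53162; 89 + 24.53162/60 = 89.4088603
  S → negative
  Longitude: split at 3 digits → 053° and 42.9679′; 53 + 42.9679/60 = 53.7161317
  E → positive
Point 3:
  Latitude: 32′ + 27.13″ = 32.45217′; 13 + 32.45217/60 = 13.5408694
  N → positive
  Lon: 112° + 45/60 + 35.28/3600 = 112 + 0.750000 + 0.009800 = 112.7598000
  E ⇒ keep positive
Point 4:
  Latitude: 38 + 14.47/60 = 38.2411667
  S → negative
  λ: 29.927′ = 0.498783°; total 91.4987833
  hemisphere W, so the sign is −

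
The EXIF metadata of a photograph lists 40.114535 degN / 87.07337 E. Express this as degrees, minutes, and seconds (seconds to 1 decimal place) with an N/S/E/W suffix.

40°06′52.3″ N, 87°04′24.1″ E

Lat: 0.114535° → 6.87210′; 0.87210 × 60 = 52.326″
Longitude: whole degrees 87; 4.40220′ → 4′ and 24.132″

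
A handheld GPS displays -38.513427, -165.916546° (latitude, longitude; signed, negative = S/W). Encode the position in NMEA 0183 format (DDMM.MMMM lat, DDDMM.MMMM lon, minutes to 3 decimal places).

Latitude is negative → S; |value| = 38.513427
Lat: fractional part 0.513427 → 30.80562 minutes
Longitude is negative → W; |value| = 165.916546
Longitude: minutes = (165.916546 − 165) × 60 = 54.99276

3830.806,S / 16554.993,W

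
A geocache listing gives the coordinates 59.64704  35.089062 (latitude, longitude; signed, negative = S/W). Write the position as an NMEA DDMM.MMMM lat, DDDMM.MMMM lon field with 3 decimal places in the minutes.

5938.822,N / 03505.344,E

Lat: fractional part 0.647040 → 38.82240 minutes
Longitude: 35° + 0.089062 × 60 = 35° 5.34372′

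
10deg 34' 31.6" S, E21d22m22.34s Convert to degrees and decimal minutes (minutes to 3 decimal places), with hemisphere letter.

10° 34.527′ S, 21° 22.372′ E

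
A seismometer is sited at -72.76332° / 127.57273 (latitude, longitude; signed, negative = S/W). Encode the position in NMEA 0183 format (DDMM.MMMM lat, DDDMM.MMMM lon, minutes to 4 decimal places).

Latitude is negative → S; |value| = 72.763320
Latitude: minutes = (72.763320 − 72) × 60 = 45.799200
λ: 127° + 0.572730 × 60 = 127° 34.363800′

7245.7992,S / 12734.3638,E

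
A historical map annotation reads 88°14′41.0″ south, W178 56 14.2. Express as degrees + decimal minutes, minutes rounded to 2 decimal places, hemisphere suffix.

Lat: 14 + 41/60 = 14.6833′
Lon: seconds/60 = 0.23667; minutes = 56 + 0.23667 = 56.2367

88° 14.68′ S, 178° 56.24′ W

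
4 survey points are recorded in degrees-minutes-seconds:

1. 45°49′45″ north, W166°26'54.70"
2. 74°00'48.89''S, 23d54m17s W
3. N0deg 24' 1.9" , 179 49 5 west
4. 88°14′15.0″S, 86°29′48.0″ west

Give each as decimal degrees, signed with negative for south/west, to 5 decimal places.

1. 45.82917, -166.44853
2. -74.01358, -23.90472
3. 0.40053, -179.81806
4. -88.23750, -86.49667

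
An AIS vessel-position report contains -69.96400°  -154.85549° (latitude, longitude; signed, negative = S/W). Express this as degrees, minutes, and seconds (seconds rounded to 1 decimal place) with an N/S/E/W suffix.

69°57′50.4″ S, 154°51′19.8″ W

Latitude is negative → S; |value| = 69.964000
Lat: whole degrees 69; 57.84000′ → 57′ and 50.400″
Longitude is negative → W; |value| = 154.855490
λ: 0.855490° → 51.32940′; 0.32940 × 60 = 19.764″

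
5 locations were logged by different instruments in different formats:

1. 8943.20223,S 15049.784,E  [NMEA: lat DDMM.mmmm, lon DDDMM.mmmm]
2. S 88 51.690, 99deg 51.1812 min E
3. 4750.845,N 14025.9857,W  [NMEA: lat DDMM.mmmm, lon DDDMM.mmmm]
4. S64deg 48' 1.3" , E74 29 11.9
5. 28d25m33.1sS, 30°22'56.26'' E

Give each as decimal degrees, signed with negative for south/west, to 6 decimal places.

1. -89.720037, 150.829733
2. -88.861500, 99.853020
3. 47.847417, -140.433095
4. -64.800361, 74.486639
5. -28.425861, 30.382294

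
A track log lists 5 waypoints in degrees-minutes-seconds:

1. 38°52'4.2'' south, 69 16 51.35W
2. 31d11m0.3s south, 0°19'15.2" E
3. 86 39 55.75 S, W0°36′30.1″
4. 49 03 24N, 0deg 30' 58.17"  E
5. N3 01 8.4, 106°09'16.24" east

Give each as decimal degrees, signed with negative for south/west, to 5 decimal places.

1. -38.86783, -69.28093
2. -31.18342, 0.32089
3. -86.66549, -0.60836
4. 49.05667, 0.51616
5. 3.01900, 106.15451

Point 1:
  Lat: 38 + 52/60 + 4.2/3600 = 38.867833
  S → negative
  λ: 16′ + 51.35″ = 16.85583′; 69 + 16.85583/60 = 69.280931
  W ⇒ negate
Point 2:
  Lat: 11′ + 0.3″ = 11.00500′; 31 + 11.00500/60 = 31.183417
  S ⇒ negate
  λ: 0 + 19/60 + 15.2/3600 = 0.320889
  E ⇒ keep positive
Point 3:
  φ: 86° + 39/60 + 55.75/3600 = 86 + 0.650000 + 0.015486 = 86.665486
  S ⇒ negate
  λ: 36′ + 30.1″ = 36.50167′; 0 + 36.50167/60 = 0.608361
  W ⇒ negate
Point 4:
  Latitude: 49 + 3/60 + 24/3600 = 49.056667
  N → positive
  Longitude: 30′ + 58.17″ = 30.96950′; 0 + 30.96950/60 = 0.516158
  E → positive
Point 5:
  φ: 3 + 1/60 + 8.4/3600 = 3.019000
  N ⇒ keep positive
  Lon: 106° + 9/60 + 16.24/3600 = 106 + 0.150000 + 0.004511 = 106.154511
  E ⇒ keep positive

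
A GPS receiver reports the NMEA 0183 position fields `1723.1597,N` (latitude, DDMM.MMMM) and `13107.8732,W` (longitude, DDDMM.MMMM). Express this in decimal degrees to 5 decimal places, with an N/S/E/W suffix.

Lat: degrees = first 2 digits = 17, minutes = 23.1597; 17 + 23.1597/60 = 17.385995
λ: degrees = first 3 digits = 131, minutes = 7.8732; 131 + 7.8732/60 = 131.131220

17.38600° N, 131.13122° W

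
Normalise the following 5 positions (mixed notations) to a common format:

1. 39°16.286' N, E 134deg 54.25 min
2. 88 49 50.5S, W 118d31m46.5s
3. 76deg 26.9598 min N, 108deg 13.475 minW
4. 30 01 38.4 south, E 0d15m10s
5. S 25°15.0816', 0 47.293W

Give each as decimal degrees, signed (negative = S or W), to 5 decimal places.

1. 39.27143, 134.90417
2. -88.83069, -118.52958
3. 76.44933, -108.22458
4. -30.02733, 0.25278
5. -25.25136, -0.78822

Point 1:
  Lat: 16.286′ = 0.271433°; total 39.271433
  N ⇒ keep positive
  λ: 134 + 54.25/60 = 134.904167
  E → positive
Point 2:
  Lat: 88 + 49/60 + 50.5/3600 = 88.830694
  S → negative
  Longitude: 31′ + 46.5″ = 31.77500′; 118 + 31.77500/60 = 118.529583
  W ⇒ negate
Point 3:
  Latitude: 26.9598′ = 0.449330°; total 76.449330
  N ⇒ keep positive
  Lon: 13.475′ = 0.224583°; total 108.224583
  W ⇒ negate
Point 4:
  Latitude: 30 + 1/60 + 38.4/3600 = 30.027333
  S ⇒ negate
  λ: 15′ + 10″ = 15.16667′; 0 + 15.16667/60 = 0.252778
  E ⇒ keep positive
Point 5:
  Latitude: 25 + 15.0816/60 = 25.251360
  hemisphere S, so the sign is −
  Longitude: 0 + 47.293/60 = 0.788217
  hemisphere W, so the sign is −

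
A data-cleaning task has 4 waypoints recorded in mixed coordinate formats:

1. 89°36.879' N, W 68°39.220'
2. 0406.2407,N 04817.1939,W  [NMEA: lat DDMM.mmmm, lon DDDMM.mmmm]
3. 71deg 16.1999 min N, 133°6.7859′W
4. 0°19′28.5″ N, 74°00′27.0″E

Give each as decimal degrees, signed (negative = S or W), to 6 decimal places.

1. 89.614650, -68.653667
2. 4.104012, -48.286565
3. 71.269998, -133.113098
4. 0.324583, 74.007500

Point 1:
  φ: 89 + 36.879/60 = 89.6146500
  N → positive
  λ: 68 + 39.22/60 = 68.6536667
  hemisphere W, so the sign is −
Point 2:
  Lat: split at 2 digits → 04° and 6.2407′; 4 + 6.2407/60 = 4.1040117
  N → positive
  Longitude: split at 3 digits → 048° and 17.1939′; 48 + 17.1939/60 = 48.2865650
  W → negative
Point 3:
  Lat: 71 + 16.1999/60 = 71.2699983
  N ⇒ keep positive
  λ: 6.7859′ = 0.113098°; total 133.1130983
  W ⇒ negate
Point 4:
  Lat: 19′ + 28.5″ = 19.47500′; 0 + 19.47500/60 = 0.3245833
  N ⇒ keep positive
  Lon: 74° + 0/60 + 27/3600 = 74 + 0.000000 + 0.007500 = 74.0075000
  E → positive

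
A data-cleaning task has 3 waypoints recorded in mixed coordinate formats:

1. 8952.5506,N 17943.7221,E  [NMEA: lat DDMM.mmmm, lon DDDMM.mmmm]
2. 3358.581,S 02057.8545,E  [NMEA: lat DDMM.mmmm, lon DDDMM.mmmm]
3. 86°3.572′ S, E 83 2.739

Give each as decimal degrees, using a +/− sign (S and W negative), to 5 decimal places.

1. 89.87584, 179.72870
2. -33.97635, 20.96424
3. -86.05953, 83.04565

Point 1:
  Latitude: split at 2 digits → 89° and 52.5506′; 89 + 52.5506/60 = 89.875843
  N ⇒ keep positive
  Longitude: degrees = first 3 digits = 179, minutes = 43.7221; 179 + 43.7221/60 = 179.728702
  E ⇒ keep positive
Point 2:
  Latitude: degrees = first 2 digits = 33, minutes = 58.581; 33 + 58.581/60 = 33.976350
  S → negative
  Lon: split at 3 digits → 020° and 57.8545′; 20 + 57.8545/60 = 20.964242
  E ⇒ keep positive
Point 3:
  Lat: 86 + 3.572/60 = 86.059533
  S → negative
  λ: 2.739′ = 0.045650°; total 83.045650
  E → positive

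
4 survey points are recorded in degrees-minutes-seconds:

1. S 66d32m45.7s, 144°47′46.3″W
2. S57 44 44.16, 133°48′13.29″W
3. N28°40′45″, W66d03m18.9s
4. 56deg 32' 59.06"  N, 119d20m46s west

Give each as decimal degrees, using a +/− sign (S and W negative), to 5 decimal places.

1. -66.54603, -144.79619
2. -57.74560, -133.80369
3. 28.67917, -66.05525
4. 56.54974, -119.34611

Point 1:
  φ: 66° + 32/60 + 45.7/3600 = 66 + 0.533333 + 0.012694 = 66.546028
  S → negative
  Longitude: 47′ + 46.3″ = 47.77167′; 144 + 47.77167/60 = 144.796194
  hemisphere W, so the sign is −
Point 2:
  φ: 57° + 44/60 + 44.16/3600 = 57 + 0.733333 + 0.012267 = 57.745600
  S ⇒ negate
  λ: 48′ + 13.29″ = 48.22150′; 133 + 48.22150/60 = 133.803692
  hemisphere W, so the sign is −
Point 3:
  Latitude: 40′ + 45″ = 40.75000′; 28 + 40.75000/60 = 28.679167
  N → positive
  Longitude: 3′ + 18.9″ = 3.31500′; 66 + 3.31500/60 = 66.055250
  W ⇒ negate
Point 4:
  Lat: 56° + 32/60 + 59.06/3600 = 56 + 0.533333 + 0.016406 = 56.549739
  N → positive
  λ: 119 + 20/60 + 46/3600 = 119.346111
  hemisphere W, so the sign is −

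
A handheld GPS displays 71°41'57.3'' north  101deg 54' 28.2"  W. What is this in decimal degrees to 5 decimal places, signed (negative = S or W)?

71.69925, -101.90783

φ: 71° + 41/60 + 57.3/3600 = 71 + 0.683333 + 0.015917 = 71.699250
N ⇒ keep positive
Longitude: 101 + 54/60 + 28.2/3600 = 101.907833
hemisphere W, so the sign is −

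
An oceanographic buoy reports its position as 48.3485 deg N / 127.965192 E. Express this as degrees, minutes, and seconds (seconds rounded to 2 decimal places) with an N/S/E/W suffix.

Latitude: whole degrees 48; 20.91000′ → 20′ and 54.6000″
Longitude: 0.965192 × 60 = 57.91152′ → 57′, remainder × 60 = 54.6912″

48°20′54.60″ N, 127°57′54.69″ E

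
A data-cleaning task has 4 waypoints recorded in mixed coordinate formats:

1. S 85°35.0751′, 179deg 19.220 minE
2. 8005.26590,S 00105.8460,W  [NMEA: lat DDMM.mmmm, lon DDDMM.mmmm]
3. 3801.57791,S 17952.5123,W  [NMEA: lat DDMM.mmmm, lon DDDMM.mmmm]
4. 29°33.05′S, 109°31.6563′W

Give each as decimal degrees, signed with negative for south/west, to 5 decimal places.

Point 1:
  Lat: 35.0751′ = 0.584585°; total 85.584585
  S → negative
  Longitude: 179 + 19.22/60 = 179.320333
  E ⇒ keep positive
Point 2:
  φ: degrees = first 2 digits = 80, minutes = 5.2659; 80 + 5.2659/60 = 80.087765
  hemisphere S, so the sign is −
  Longitude: split at 3 digits → 001° and 5.846′; 1 + 5.846/60 = 1.097433
  hemisphere W, so the sign is −
Point 3:
  φ: split at 2 digits → 38° and 1.57791′; 38 + 1.57791/60 = 38.026299
  S → negative
  Lon: split at 3 digits → 179° and 52.5123′; 179 + 52.5123/60 = 179.875205
  W ⇒ negate
Point 4:
  Lat: 33.05′ = 0.550833°; total 29.550833
  hemisphere S, so the sign is −
  Lon: 31.6563′ = 0.527605°; total 109.527605
  W ⇒ negate

1. -85.58459, 179.32033
2. -80.08777, -1.09743
3. -38.02630, -179.87521
4. -29.55083, -109.52761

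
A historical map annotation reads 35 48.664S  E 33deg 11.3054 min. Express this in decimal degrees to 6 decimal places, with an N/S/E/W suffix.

35.811067° S, 33.188423° E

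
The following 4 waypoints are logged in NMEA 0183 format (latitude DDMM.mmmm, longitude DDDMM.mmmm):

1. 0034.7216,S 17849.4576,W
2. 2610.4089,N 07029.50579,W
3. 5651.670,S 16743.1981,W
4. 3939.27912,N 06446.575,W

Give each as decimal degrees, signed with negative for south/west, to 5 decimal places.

Point 1:
  Lat: split at 2 digits → 00° and 34.7216′; 0 + 34.7216/60 = 0.578693
  hemisphere S, so the sign is −
  Longitude: split at 3 digits → 178° and 49.4576′; 178 + 49.4576/60 = 178.824293
  W ⇒ negate
Point 2:
  φ: degrees = first 2 digits = 26, minutes = 10.4089; 26 + 10.4089/60 = 26.173482
  N ⇒ keep positive
  Longitude: split at 3 digits → 070° and 29.50579′; 70 + 29.50579/60 = 70.491763
  hemisphere W, so the sign is −
Point 3:
  φ: degrees = first 2 digits = 56, minutes = 51.67; 56 + 51.67/60 = 56.861167
  S ⇒ negate
  λ: split at 3 digits → 167° and 43.1981′; 167 + 43.1981/60 = 167.719968
  hemisphere W, so the sign is −
Point 4:
  φ: degrees = first 2 digits = 39, minutes = 39.27912; 39 + 39.27912/60 = 39.654652
  N ⇒ keep positive
  λ: degrees = first 3 digits = 64, minutes = 46.575; 64 + 46.575/60 = 64.776250
  W → negative

1. -0.57869, -178.82429
2. 26.17348, -70.49176
3. -56.86117, -167.71997
4. 39.65465, -64.77625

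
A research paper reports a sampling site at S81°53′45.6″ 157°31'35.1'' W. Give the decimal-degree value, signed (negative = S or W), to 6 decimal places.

-81.896000, -157.526417

Latitude: 81 + 53/60 + 45.6/3600 = 81.8960000
S → negative
λ: 157 + 31/60 + 35.1/3600 = 157.5264167
W → negative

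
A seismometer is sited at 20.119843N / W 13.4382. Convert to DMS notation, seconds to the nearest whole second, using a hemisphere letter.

20°07′11″ N, 13°26′18″ W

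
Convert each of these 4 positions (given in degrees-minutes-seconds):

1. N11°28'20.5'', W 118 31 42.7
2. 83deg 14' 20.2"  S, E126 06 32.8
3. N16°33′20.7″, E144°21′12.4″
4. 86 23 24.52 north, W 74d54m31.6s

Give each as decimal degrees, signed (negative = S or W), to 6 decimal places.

1. 11.472361, -118.528528
2. -83.238944, 126.109111
3. 16.555750, 144.353444
4. 86.390144, -74.908778

Point 1:
  φ: 11 + 28/60 + 20.5/3600 = 11.4723611
  N ⇒ keep positive
  Longitude: 31′ + 42.7″ = 31.71167′; 118 + 31.71167/60 = 118.5285278
  W → negative
Point 2:
  φ: 83 + 14/60 + 20.2/3600 = 83.2389444
  S ⇒ negate
  Longitude: 6′ + 32.8″ = 6.54667′; 126 + 6.54667/60 = 126.1091111
  E ⇒ keep positive
Point 3:
  φ: 33′ + 20.7″ = 33.34500′; 16 + 33.34500/60 = 16.5557500
  N → positive
  Longitude: 144° + 21/60 + 12.4/3600 = 144 + 0.350000 + 0.003444 = 144.3534444
  E → positive
Point 4:
  Lat: 86 + 23/60 + 24.52/3600 = 86.3901444
  N → positive
  λ: 74° + 54/60 + 31.6/3600 = 74 + 0.900000 + 0.008778 = 74.9087778
  W → negative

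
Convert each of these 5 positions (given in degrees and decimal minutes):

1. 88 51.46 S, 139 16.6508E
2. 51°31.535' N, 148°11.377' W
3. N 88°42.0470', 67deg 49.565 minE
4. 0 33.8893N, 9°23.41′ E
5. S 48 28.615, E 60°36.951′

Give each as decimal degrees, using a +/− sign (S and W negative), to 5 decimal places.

1. -88.85767, 139.27751
2. 51.52558, -148.18962
3. 88.70078, 67.82608
4. 0.56482, 9.39017
5. -48.47692, 60.61585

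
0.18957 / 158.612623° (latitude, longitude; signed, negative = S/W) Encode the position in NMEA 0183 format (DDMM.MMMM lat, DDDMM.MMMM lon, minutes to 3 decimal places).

0011.374,N / 15836.757,E

Latitude: fractional part 0.189570 → 11.37420 minutes
λ: fractional part 0.612623 → 36.75738 minutes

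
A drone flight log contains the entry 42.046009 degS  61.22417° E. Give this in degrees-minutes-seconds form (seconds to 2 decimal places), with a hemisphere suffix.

42°02′45.63″ S, 61°13′27.01″ E

Latitude: whole degrees 42; 2.76054′ → 2′ and 45.6324″
Lon: whole degrees 61; 13.45020′ → 13′ and 27.0120″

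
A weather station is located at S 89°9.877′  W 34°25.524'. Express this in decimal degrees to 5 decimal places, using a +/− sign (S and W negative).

-89.16462, -34.42540

Latitude: 9.877′ = 0.164617°; total 89.164617
S → negative
Longitude: 25.524′ = 0.425400°; total 34.425400
W → negative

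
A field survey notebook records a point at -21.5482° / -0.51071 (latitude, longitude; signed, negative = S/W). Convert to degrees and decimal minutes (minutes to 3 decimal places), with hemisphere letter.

21° 32.892′ S, 0° 30.643′ W

Latitude is negative → S; |value| = 21.548200
Latitude: 21° + 0.548200 × 60 = 21° 32.89200′
Longitude is negative → W; |value| = 0.510710
λ: fractional part 0.510710 → 30.64260 minutes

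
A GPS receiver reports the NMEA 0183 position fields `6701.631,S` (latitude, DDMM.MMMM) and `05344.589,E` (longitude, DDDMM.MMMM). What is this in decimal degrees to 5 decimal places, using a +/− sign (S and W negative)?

Lat: split at 2 digits → 67° and 1.631′; 67 + 1.631/60 = 67.027183
S ⇒ negate
Longitude: split at 3 digits → 053° and 44.589′; 53 + 44.589/60 = 53.743150
E ⇒ keep positive

-67.02718, 53.74315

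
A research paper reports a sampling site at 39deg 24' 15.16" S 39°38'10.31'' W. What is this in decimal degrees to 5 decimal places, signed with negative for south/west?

-39.40421, -39.63620

Lat: 39° + 24/60 + 15.16/3600 = 39 + 0.400000 + 0.004211 = 39.404211
S → negative
Longitude: 39 + 38/60 + 10.31/3600 = 39.636197
hemisphere W, so the sign is −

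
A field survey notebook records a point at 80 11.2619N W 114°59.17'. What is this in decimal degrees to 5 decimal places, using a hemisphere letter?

80.18770° N, 114.98617° W

φ: 11.2619′ = 0.187698°; total 80.187698
λ: 59.17′ = 0.986167°; total 114.986167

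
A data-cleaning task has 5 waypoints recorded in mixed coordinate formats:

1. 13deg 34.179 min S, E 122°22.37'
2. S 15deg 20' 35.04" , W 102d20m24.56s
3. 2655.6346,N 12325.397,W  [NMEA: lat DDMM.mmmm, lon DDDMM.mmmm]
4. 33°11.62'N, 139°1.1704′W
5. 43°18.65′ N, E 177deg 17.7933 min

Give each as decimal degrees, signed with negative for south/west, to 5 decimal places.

Point 1:
  φ: 34.179′ = 0.569650°; total 13.569650
  S → negative
  Longitude: 122 + 22.37/60 = 122.372833
  E → positive
Point 2:
  φ: 20′ + 35.04″ = 20.58400′; 15 + 20.58400/60 = 15.343067
  S → negative
  Lon: 102° + 20/60 + 24.56/3600 = 102 + 0.333333 + 0.006822 = 102.340156
  W → negative
Point 3:
  Lat: split at 2 digits → 26° and 55.6346′; 26 + 55.6346/60 = 26.927243
  N ⇒ keep positive
  Longitude: split at 3 digits → 123° and 25.397′; 123 + 25.397/60 = 123.423283
  W → negative
Point 4:
  φ: 11.62′ = 0.193667°; total 33.193667
  N → positive
  λ: 1.1704′ = 0.019507°; total 139.019507
  W → negative
Point 5:
  Lat: 18.65′ = 0.310833°; total 43.310833
  N → positive
  Lon: 177 + 17.7933/60 = 177.296555
  E ⇒ keep positive

1. -13.56965, 122.37283
2. -15.34307, -102.34016
3. 26.92724, -123.42328
4. 33.19367, -139.01951
5. 43.31083, 177.29656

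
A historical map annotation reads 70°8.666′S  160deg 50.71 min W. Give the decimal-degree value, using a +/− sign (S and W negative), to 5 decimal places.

-70.14443, -160.84517

φ: 8.666′ = 0.144433°; total 70.144433
S → negative
Longitude: 160 + 50.71/60 = 160.845167
W → negative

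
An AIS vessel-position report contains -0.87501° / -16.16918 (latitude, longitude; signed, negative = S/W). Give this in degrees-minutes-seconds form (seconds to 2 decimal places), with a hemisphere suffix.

Latitude is negative → S; |value| = 0.875010
φ: whole degrees 0; 52.50060′ → 52′ and 30.0360″
Longitude is negative → W; |value| = 16.169180
λ: 0.169180 × 60 = 10.15080′ → 10′, remainder × 60 = 9.0480″

0°52′30.04″ S, 16°10′9.05″ W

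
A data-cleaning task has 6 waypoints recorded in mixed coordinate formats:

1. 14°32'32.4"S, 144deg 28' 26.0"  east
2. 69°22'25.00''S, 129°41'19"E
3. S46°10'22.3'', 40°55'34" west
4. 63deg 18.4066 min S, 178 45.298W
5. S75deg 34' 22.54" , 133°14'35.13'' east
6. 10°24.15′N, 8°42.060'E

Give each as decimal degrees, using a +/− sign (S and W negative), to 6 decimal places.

Point 1:
  Lat: 14 + 32/60 + 32.4/3600 = 14.5423333
  hemisphere S, so the sign is −
  Lon: 144° + 28/60 + 26/3600 = 144 + 0.466667 + 0.007222 = 144.4738889
  E ⇒ keep positive
Point 2:
  Latitude: 22′ + 25″ = 22.41667′; 69 + 22.41667/60 = 69.3736111
  hemisphere S, so the sign is −
  Longitude: 129° + 41/60 + 19/3600 = 129 + 0.683333 + 0.005278 = 129.6886111
  E ⇒ keep positive
Point 3:
  φ: 46 + 10/60 + 22.3/3600 = 46.1728611
  hemisphere S, so the sign is −
  Longitude: 40 + 55/60 + 34/3600 = 40.9261111
  hemisphere W, so the sign is −
Point 4:
  Latitude: 63 + 18.4066/60 = 63.3067767
  S ⇒ negate
  Lon: 45.298′ = 0.754967°; total 178.7549667
  W ⇒ negate
Point 5:
  φ: 75° + 34/60 + 22.54/3600 = 75 + 0.566667 + 0.006261 = 75.5729278
  S ⇒ negate
  Longitude: 133° + 14/60 + 35.13/3600 = 133 + 0.233333 + 0.009758 = 133.2430917
  E → positive
Point 6:
  Latitude: 24.15′ = 0.402500°; total 10.4025000
  N ⇒ keep positive
  λ: 42.06′ = 0.701000°; total 8.7010000
  E → positive

1. -14.542333, 144.473889
2. -69.373611, 129.688611
3. -46.172861, -40.926111
4. -63.306777, -178.754967
5. -75.572928, 133.243092
6. 10.402500, 8.701000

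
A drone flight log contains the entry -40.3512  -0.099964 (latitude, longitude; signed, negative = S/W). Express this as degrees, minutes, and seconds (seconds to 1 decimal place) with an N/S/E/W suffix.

40°21′4.3″ S, 0°05′59.9″ W

Latitude is negative → S; |value| = 40.351200
Lat: 0.351200 × 60 = 21.07200′ → 21′, remainder × 60 = 4.320″
Longitude is negative → W; |value| = 0.099964
Lon: 0.099964 × 60 = 5.99784′ → 5′, remainder × 60 = 59.870″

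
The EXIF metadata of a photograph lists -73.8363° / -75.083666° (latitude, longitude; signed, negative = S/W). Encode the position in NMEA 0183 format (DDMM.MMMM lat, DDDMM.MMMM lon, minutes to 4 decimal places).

Latitude is negative → S; |value| = 73.836300
φ: 73° + 0.836300 × 60 = 73° 50.178000′
Longitude is negative → W; |value| = 75.083666
λ: 75° + 0.083666 × 60 = 75° 5.019960′

7350.1780,S / 07505.0200,W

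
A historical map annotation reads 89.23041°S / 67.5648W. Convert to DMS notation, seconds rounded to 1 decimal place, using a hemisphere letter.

Lat: 0.230410 × 60 = 13.82460′ → 13′, remainder × 60 = 49.476″
Lon: 0.564800° → 33.88800′; 0.88800 × 60 = 53.280″

89°13′49.5″ S, 67°33′53.3″ W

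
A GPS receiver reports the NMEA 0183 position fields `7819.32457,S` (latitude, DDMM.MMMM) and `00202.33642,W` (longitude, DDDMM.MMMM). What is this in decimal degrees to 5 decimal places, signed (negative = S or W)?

-78.32208, -2.03894

φ: split at 2 digits → 78° and 19.32457′; 78 + 19.32457/60 = 78.322076
hemisphere S, so the sign is −
λ: degrees = first 3 digits = 2, minutes = 2.33642; 2 + 2.33642/60 = 2.038940
W → negative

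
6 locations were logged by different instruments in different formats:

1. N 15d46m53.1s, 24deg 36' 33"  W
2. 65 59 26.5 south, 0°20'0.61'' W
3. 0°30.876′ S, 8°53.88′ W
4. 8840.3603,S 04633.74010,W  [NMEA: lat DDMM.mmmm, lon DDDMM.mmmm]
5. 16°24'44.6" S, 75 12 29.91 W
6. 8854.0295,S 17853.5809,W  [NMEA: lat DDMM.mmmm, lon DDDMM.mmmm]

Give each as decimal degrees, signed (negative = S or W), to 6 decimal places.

1. 15.781417, -24.609167
2. -65.990694, -0.333503
3. -0.514600, -8.898000
4. -88.672672, -46.562335
5. -16.412389, -75.208308
6. -88.900492, -178.893015

Point 1:
  φ: 15 + 46/60 + 53.1/3600 = 15.7814167
  N ⇒ keep positive
  Lon: 36′ + 33″ = 36.55000′; 24 + 36.55000/60 = 24.6091667
  W → negative
Point 2:
  Latitude: 65 + 59/60 + 26.5/3600 = 65.9906944
  hemisphere S, so the sign is −
  Lon: 0 + 20/60 + 0.61/3600 = 0.3335028
  W → negative
Point 3:
  φ: 30.876′ = 0.514600°; total 0.5146000
  S → negative
  Lon: 53.88′ = 0.898000°; total 8.8980000
  hemisphere W, so the sign is −
Point 4:
  Lat: degrees = first 2 digits = 88, minutes = 40.3603; 88 + 40.3603/60 = 88.6726717
  hemisphere S, so the sign is −
  λ: split at 3 digits → 046° and 33.7401′; 46 + 33.7401/60 = 46.5623350
  W → negative
Point 5:
  Lat: 24′ + 44.6″ = 24.74333′; 16 + 24.74333/60 = 16.4123889
  hemisphere S, so the sign is −
  Lon: 12′ + 29.91″ = 12.49850′; 75 + 12.49850/60 = 75.2083083
  W ⇒ negate
Point 6:
  Lat: split at 2 digits → 88° and 54.0295′; 88 + 54.0295/60 = 88.9004917
  S ⇒ negate
  Longitude: degrees = first 3 digits = 178, minutes = 53.5809; 178 + 53.5809/60 = 178.8930150
  hemisphere W, so the sign is −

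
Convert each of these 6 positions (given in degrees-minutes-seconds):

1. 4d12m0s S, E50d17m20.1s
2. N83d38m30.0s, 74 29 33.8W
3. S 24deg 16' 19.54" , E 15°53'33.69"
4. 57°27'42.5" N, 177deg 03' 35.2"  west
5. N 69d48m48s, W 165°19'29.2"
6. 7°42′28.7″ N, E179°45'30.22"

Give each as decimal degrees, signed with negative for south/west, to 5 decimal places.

1. -4.20000, 50.28892
2. 83.64167, -74.49272
3. -24.27209, 15.89269
4. 57.46181, -177.05978
5. 69.81333, -165.32478
6. 7.70797, 179.75839

Point 1:
  Latitude: 12′ + 0″ = 12.00000′; 4 + 12.00000/60 = 4.200000
  hemisphere S, so the sign is −
  Longitude: 17′ + 20.1″ = 17.33500′; 50 + 17.33500/60 = 50.288917
  E ⇒ keep positive
Point 2:
  φ: 38′ + 30″ = 38.50000′; 83 + 38.50000/60 = 83.641667
  N ⇒ keep positive
  Lon: 74 + 29/60 + 33.8/3600 = 74.492722
  W → negative
Point 3:
  Latitude: 16′ + 19.54″ = 16.32567′; 24 + 16.32567/60 = 24.272094
  S ⇒ negate
  λ: 53′ + 33.69″ = 53.56150′; 15 + 53.56150/60 = 15.892692
  E ⇒ keep positive
Point 4:
  Latitude: 57 + 27/60 + 42.5/3600 = 57.461806
  N → positive
  λ: 177° + 3/60 + 35.2/3600 = 177 + 0.050000 + 0.009778 = 177.059778
  W ⇒ negate
Point 5:
  Latitude: 69 + 48/60 + 48/3600 = 69.813333
  N → positive
  Lon: 19′ + 29.2″ = 19.48667′; 165 + 19.48667/60 = 165.324778
  W → negative
Point 6:
  φ: 7 + 42/60 + 28.7/3600 = 7.707972
  N ⇒ keep positive
  Lon: 179° + 45/60 + 30.22/3600 = 179 + 0.750000 + 0.008394 = 179.758394
  E ⇒ keep positive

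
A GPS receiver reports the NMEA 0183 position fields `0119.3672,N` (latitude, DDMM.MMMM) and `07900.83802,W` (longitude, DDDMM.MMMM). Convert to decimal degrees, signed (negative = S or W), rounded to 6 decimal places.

1.322787, -79.013967

Lat: split at 2 digits → 01° and 19.3672′; 1 + 19.3672/60 = 1.3227867
N → positive
Lon: degrees = first 3 digits = 79, minutes = 0.83802; 79 + 0.83802/60 = 79.0139670
hemisphere W, so the sign is −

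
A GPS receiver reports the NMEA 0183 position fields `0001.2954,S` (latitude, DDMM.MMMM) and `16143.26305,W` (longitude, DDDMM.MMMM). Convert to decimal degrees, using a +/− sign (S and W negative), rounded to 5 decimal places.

-0.02159, -161.72105

Lat: split at 2 digits → 00° and 1.2954′; 0 + 1.2954/60 = 0.021590
S → negative
λ: degrees = first 3 digits = 161, minutes = 43.26305; 161 + 43.26305/60 = 161.721051
hemisphere W, so the sign is −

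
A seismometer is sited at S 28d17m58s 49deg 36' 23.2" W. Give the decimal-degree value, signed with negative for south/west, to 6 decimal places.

-28.299444, -49.606444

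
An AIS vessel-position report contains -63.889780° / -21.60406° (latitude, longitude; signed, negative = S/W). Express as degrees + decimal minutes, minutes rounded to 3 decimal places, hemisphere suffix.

63° 53.387′ S, 21° 36.244′ W

Latitude is negative → S; |value| = 63.889780
Lat: fractional part 0.889780 → 53.38680 minutes
Longitude is negative → W; |value| = 21.604060
λ: minutes = (21.604060 − 21) × 60 = 36.24360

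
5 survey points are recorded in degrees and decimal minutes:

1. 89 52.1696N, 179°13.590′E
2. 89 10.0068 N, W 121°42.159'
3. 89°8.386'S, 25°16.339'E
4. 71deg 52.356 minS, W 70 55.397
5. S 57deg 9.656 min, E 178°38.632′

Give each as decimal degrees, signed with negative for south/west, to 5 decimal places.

Point 1:
  φ: 52.1696′ = 0.869493°; total 89.869493
  N → positive
  λ: 13.59′ = 0.226500°; total 179.226500
  E → positive
Point 2:
  Latitude: 10.0068′ = 0.166780°; total 89.166780
  N ⇒ keep positive
  Lon: 42.159′ = 0.702650°; total 121.702650
  hemisphere W, so the sign is −
Point 3:
  φ: 8.386′ = 0.139767°; total 89.139767
  S → negative
  Longitude: 25 + 16.339/60 = 25.272317
  E → positive
Point 4:
  Latitude: 52.356′ = 0.872600°; total 71.872600
  S ⇒ negate
  λ: 70 + 55.397/60 = 70.923283
  W → negative
Point 5:
  Lat: 9.656′ = 0.160933°; total 57.160933
  S ⇒ negate
  λ: 178 + 38.632/60 = 178.643867
  E → positive

1. 89.86949, 179.22650
2. 89.16678, -121.70265
3. -89.13977, 25.27232
4. -71.87260, -70.92328
5. -57.16093, 178.64387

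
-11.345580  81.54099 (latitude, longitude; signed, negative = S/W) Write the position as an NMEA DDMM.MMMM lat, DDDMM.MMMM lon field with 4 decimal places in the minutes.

Latitude is negative → S; |value| = 11.345580
Lat: 11° + 0.345580 × 60 = 11° 20.734800′
Longitude: 81° + 0.540990 × 60 = 81° 32.459400′

1120.7348,S / 08132.4594,E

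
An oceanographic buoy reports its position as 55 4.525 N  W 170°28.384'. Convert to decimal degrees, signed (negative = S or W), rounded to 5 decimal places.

55.07542, -170.47307

Latitude: 55 + 4.525/60 = 55.075417
N ⇒ keep positive
λ: 170 + 28.384/60 = 170.473067
hemisphere W, so the sign is −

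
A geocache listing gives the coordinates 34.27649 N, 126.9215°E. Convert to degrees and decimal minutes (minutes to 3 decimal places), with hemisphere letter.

φ: 34° + 0.276490 × 60 = 34° 16.58940′
Longitude: fractional part 0.921500 → 55.29000 minutes

34° 16.589′ N, 126° 55.290′ E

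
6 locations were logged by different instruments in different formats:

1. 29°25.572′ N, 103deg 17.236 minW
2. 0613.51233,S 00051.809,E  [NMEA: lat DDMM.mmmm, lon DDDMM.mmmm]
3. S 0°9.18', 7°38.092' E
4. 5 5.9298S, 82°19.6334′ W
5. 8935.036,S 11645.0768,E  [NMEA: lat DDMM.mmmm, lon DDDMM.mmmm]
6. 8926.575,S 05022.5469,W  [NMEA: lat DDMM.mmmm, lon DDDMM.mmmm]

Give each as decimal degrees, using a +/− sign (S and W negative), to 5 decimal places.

Point 1:
  Latitude: 25.572′ = 0.426200°; total 29.426200
  N → positive
  λ: 103 + 17.236/60 = 103.287267
  hemisphere W, so the sign is −
Point 2:
  φ: split at 2 digits → 06° and 13.51233′; 6 + 13.51233/60 = 6.225206
  S → negative
  Lon: degrees = first 3 digits = 0, minutes = 51.809; 0 + 51.809/60 = 0.863483
  E → positive
Point 3:
  Latitude: 0 + 9.18/60 = 0.153000
  hemisphere S, so the sign is −
  λ: 38.092′ = 0.634867°; total 7.634867
  E ⇒ keep positive
Point 4:
  φ: 5 + 5.9298/60 = 5.098830
  S → negative
  Lon: 19.6334′ = 0.327223°; total 82.327223
  hemisphere W, so the sign is −
Point 5:
  Latitude: degrees = first 2 digits = 89, minutes = 35.036; 89 + 35.036/60 = 89.583933
  S → negative
  Lon: degrees = first 3 digits = 116, minutes = 45.0768; 116 + 45.0768/60 = 116.751280
  E → positive
Point 6:
  Latitude: degrees = first 2 digits = 89, minutes = 26.575; 89 + 26.575/60 = 89.442917
  S → negative
  λ: degrees = first 3 digits = 50, minutes = 22.5469; 50 + 22.5469/60 = 50.375782
  W ⇒ negate

1. 29.42620, -103.28727
2. -6.22521, 0.86348
3. -0.15300, 7.63487
4. -5.09883, -82.32722
5. -89.58393, 116.75128
6. -89.44292, -50.37578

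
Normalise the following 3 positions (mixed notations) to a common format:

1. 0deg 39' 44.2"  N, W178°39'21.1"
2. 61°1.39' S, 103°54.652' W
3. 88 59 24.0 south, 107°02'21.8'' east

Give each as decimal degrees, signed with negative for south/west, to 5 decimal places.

Point 1:
  Lat: 0° + 39/60 + 44.2/3600 = 0 + 0.650000 + 0.012278 = 0.662278
  N ⇒ keep positive
  Lon: 178° + 39/60 + 21.1/3600 = 178 + 0.650000 + 0.005861 = 178.655861
  W ⇒ negate
Point 2:
  φ: 61 + 1.39/60 = 61.023167
  hemisphere S, so the sign is −
  Longitude: 103 + 54.652/60 = 103.910867
  W → negative
Point 3:
  φ: 88 + 59/60 + 24/3600 = 88.990000
  S ⇒ negate
  Longitude: 2′ + 21.8″ = 2.36333′; 107 + 2.36333/60 = 107.039389
  E ⇒ keep positive

1. 0.66228, -178.65586
2. -61.02317, -103.91087
3. -88.99000, 107.03939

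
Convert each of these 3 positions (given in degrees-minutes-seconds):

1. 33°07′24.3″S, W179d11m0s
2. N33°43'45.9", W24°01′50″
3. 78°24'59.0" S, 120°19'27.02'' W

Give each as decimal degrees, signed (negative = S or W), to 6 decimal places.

1. -33.123417, -179.183333
2. 33.729417, -24.030556
3. -78.416389, -120.324172

Point 1:
  Lat: 33° + 7/60 + 24.3/3600 = 33 + 0.116667 + 0.006750 = 33.1234167
  hemisphere S, so the sign is −
  Lon: 11′ + 0″ = 11.00000′; 179 + 11.00000/60 = 179.1833333
  W ⇒ negate
Point 2:
  Latitude: 33 + 43/60 + 45.9/3600 = 33.7294167
  N → positive
  λ: 1′ + 50″ = 1.83333′; 24 + 1.83333/60 = 24.0305556
  W ⇒ negate
Point 3:
  Lat: 24′ + 59″ = 24.98333′; 78 + 24.98333/60 = 78.4163889
  hemisphere S, so the sign is −
  Lon: 120° + 19/60 + 27.02/3600 = 120 + 0.316667 + 0.007506 = 120.3241722
  W ⇒ negate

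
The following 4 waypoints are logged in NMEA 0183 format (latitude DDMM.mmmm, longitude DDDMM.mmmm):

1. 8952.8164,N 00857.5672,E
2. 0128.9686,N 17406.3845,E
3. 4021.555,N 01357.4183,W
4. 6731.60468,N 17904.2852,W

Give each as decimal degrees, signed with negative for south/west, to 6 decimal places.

Point 1:
  Lat: degrees = first 2 digits = 89, minutes = 52.8164; 89 + 52.8164/60 = 89.8802733
  N → positive
  λ: degrees = first 3 digits = 8, minutes = 57.5672; 8 + 57.5672/60 = 8.9594533
  E ⇒ keep positive
Point 2:
  Latitude: split at 2 digits → 01° and 28.9686′; 1 + 28.9686/60 = 1.4828100
  N ⇒ keep positive
  Longitude: degrees = first 3 digits = 174, minutes = 6.3845; 174 + 6.3845/60 = 174.1064083
  E ⇒ keep positive
Point 3:
  Lat: degrees = first 2 digits = 40, minutes = 21.555; 40 + 21.555/60 = 40.3592500
  N ⇒ keep positive
  Lon: split at 3 digits → 013° and 57.4183′; 13 + 57.4183/60 = 13.9569717
  W → negative
Point 4:
  φ: degrees = first 2 digits = 67, minutes = 31.60468; 67 + 31.60468/60 = 67.5267447
  N → positive
  Longitude: degrees = first 3 digits = 179, minutes = 4.2852; 179 + 4.2852/60 = 179.0714200
  W → negative

1. 89.880273, 8.959453
2. 1.482810, 174.106408
3. 40.359250, -13.956972
4. 67.526745, -179.071420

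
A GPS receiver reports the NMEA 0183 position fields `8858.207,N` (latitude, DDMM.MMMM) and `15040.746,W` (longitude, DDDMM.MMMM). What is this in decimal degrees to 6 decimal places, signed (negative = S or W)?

φ: split at 2 digits → 88° and 58.207′; 88 + 58.207/60 = 88.9701167
N ⇒ keep positive
Longitude: split at 3 digits → 150° and 40.746′; 150 + 40.746/60 = 150.6791000
W ⇒ negate

88.970117, -150.679100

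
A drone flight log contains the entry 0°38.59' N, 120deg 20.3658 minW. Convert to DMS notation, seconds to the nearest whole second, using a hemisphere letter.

Lat: fractional minutes 0.59000 × 60 = 35.40″
Longitude: 20.36580′ → 20′ and 0.36580 × 60 = 21.95″

0°38′35″ N, 120°20′22″ W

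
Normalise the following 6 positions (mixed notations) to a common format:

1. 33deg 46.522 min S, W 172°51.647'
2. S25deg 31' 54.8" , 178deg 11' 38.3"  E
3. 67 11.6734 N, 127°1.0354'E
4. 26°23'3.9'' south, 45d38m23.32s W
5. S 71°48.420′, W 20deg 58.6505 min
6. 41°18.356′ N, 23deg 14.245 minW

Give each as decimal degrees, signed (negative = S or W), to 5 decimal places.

Point 1:
  φ: 46.522′ = 0.775367°; total 33.775367
  hemisphere S, so the sign is −
  Lon: 51.647′ = 0.860783°; total 172.860783
  W ⇒ negate
Point 2:
  Lat: 25 + 31/60 + 54.8/3600 = 25.531889
  hemisphere S, so the sign is −
  Lon: 11′ + 38.3″ = 11.63833′; 178 + 11.63833/60 = 178.193972
  E → positive
Point 3:
  Lat: 67 + 11.6734/60 = 67.194557
  N → positive
  Longitude: 127 + 1.0354/60 = 127.017257
  E ⇒ keep positive
Point 4:
  φ: 23′ + 3.9″ = 23.06500′; 26 + 23.06500/60 = 26.384417
  S → negative
  Longitude: 38′ + 23.32″ = 38.38867′; 45 + 38.38867/60 = 45.639811
  W ⇒ negate
Point 5:
  Lat: 71 + 48.42/60 = 71.807000
  S → negative
  Longitude: 58.6505′ = 0.977508°; total 20.977508
  hemisphere W, so the sign is −
Point 6:
  φ: 18.356′ = 0.305933°; total 41.305933
  N → positive
  λ: 14.245′ = 0.237417°; total 23.237417
  hemisphere W, so the sign is −

1. -33.77537, -172.86078
2. -25.53189, 178.19397
3. 67.19456, 127.01726
4. -26.38442, -45.63981
5. -71.80700, -20.97751
6. 41.30593, -23.23742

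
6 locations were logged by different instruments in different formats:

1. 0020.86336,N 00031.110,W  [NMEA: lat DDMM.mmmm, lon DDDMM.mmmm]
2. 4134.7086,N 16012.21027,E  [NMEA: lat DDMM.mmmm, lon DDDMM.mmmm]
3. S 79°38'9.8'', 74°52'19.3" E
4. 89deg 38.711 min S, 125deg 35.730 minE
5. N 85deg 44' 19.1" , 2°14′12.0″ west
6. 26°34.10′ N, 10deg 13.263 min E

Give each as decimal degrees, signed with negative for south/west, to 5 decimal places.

1. 0.34772, -0.51850
2. 41.57848, 160.20350
3. -79.63606, 74.87203
4. -89.64518, 125.59550
5. 85.73864, -2.23667
6. 26.56833, 10.22105

Point 1:
  Lat: split at 2 digits → 00° and 20.86336′; 0 + 20.86336/60 = 0.347723
  N → positive
  Longitude: split at 3 digits → 000° and 31.11′; 0 + 31.11/60 = 0.518500
  W → negative
Point 2:
  φ: split at 2 digits → 41° and 34.7086′; 41 + 34.7086/60 = 41.578477
  N ⇒ keep positive
  Longitude: degrees = first 3 digits = 160, minutes = 12.21027; 160 + 12.21027/60 = 160.203505
  E → positive
Point 3:
  Latitude: 79° + 38/60 + 9.8/3600 = 79 + 0.633333 + 0.002722 = 79.636056
  hemisphere S, so the sign is −
  Longitude: 74° + 52/60 + 19.3/3600 = 74 + 0.866667 + 0.005361 = 74.872028
  E ⇒ keep positive
Point 4:
  Latitude: 38.711′ = 0.645183°; total 89.645183
  S → negative
  λ: 35.73′ = 0.595500°; total 125.595500
  E ⇒ keep positive
Point 5:
  Lat: 85 + 44/60 + 19.1/3600 = 85.738639
  N ⇒ keep positive
  Longitude: 2° + 14/60 + 12/3600 = 2 + 0.233333 + 0.003333 = 2.236667
  hemisphere W, so the sign is −
Point 6:
  φ: 34.1′ = 0.568333°; total 26.568333
  N ⇒ keep positive
  Longitude: 13.263′ = 0.221050°; total 10.221050
  E ⇒ keep positive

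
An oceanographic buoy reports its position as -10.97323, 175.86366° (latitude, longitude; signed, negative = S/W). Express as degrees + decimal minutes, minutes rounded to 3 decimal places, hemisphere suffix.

10° 58.394′ S, 175° 51.820′ E

Latitude is negative → S; |value| = 10.973230
φ: minutes = (10.973230 − 10) × 60 = 58.39380
Longitude: fractional part 0.863660 → 51.81960 minutes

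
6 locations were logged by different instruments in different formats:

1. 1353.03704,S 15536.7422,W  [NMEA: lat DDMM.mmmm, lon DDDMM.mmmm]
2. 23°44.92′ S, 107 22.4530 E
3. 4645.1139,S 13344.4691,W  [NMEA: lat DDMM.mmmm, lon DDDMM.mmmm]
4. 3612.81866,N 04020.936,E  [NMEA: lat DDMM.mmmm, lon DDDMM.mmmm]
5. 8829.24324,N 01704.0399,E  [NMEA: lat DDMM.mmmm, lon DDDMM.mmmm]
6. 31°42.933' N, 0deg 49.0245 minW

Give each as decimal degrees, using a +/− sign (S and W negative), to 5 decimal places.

1. -13.88395, -155.61237
2. -23.74867, 107.37422
3. -46.75190, -133.74115
4. 36.21364, 40.34893
5. 88.48739, 17.06733
6. 31.71555, -0.81708

Point 1:
  Lat: degrees = first 2 digits = 13, minutes = 53.03704; 13 + 53.03704/60 = 13.883951
  S ⇒ negate
  Lon: split at 3 digits → 155° and 36.7422′; 155 + 36.7422/60 = 155.612370
  W → negative
Point 2:
  Lat: 23 + 44.92/60 = 23.748667
  S ⇒ negate
  λ: 107 + 22.453/60 = 107.374217
  E ⇒ keep positive
Point 3:
  Lat: split at 2 digits → 46° and 45.1139′; 46 + 45.1139/60 = 46.751898
  hemisphere S, so the sign is −
  λ: degrees = first 3 digits = 133, minutes = 44.4691; 133 + 44.4691/60 = 133.741152
  W → negative
Point 4:
  Latitude: split at 2 digits → 36° and 12.81866′; 36 + 12.81866/60 = 36.213644
  N ⇒ keep positive
  Lon: split at 3 digits → 040° and 20.936′; 40 + 20.936/60 = 40.348933
  E ⇒ keep positive
Point 5:
  φ: split at 2 digits → 88° and 29.24324′; 88 + 29.24324/60 = 88.487387
  N ⇒ keep positive
  Lon: split at 3 digits → 017° and 4.0399′; 17 + 4.0399/60 = 17.067332
  E ⇒ keep positive
Point 6:
  Lat: 42.933′ = 0.715550°; total 31.715550
  N → positive
  Lon: 49.0245′ = 0.817075°; total 0.817075
  W ⇒ negate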